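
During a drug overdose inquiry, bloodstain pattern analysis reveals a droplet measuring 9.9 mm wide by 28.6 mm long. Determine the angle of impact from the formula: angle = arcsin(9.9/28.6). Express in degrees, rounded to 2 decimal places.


Blood spatter impact angle calculation:
width / length = 9.9 / 28.6 = 0.346154
angle = arcsin(0.346154)
angle = 20.25 degrees

20.25


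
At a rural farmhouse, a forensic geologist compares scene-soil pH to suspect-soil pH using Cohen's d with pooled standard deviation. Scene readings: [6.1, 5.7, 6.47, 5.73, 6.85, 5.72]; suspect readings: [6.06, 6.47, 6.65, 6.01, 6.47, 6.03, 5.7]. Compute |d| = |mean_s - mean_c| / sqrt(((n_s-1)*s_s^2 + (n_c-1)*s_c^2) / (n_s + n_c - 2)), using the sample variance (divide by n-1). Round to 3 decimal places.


Pooled-variance Cohen's d for soil pH comparison:
Scene mean = 36.57 / 6 = 6.095
Suspect mean = 43.39 / 7 = 6.198571
Scene sample variance s_s^2 = 0.22811
Suspect sample variance s_c^2 = 0.113814
Pooled variance = ((n_s-1)*s_s^2 + (n_c-1)*s_c^2) / (n_s + n_c - 2) = 0.165767
Pooled SD = sqrt(0.165767) = 0.407145
Mean difference = -0.103571
|d| = |-0.103571| / 0.407145 = 0.254

0.254


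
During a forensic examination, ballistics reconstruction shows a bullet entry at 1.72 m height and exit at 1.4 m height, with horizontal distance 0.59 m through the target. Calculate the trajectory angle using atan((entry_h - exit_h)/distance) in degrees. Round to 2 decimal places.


Bullet trajectory angle:
Height difference = 1.72 - 1.4 = 0.32 m
angle = atan(0.32 / 0.59)
angle = atan(0.542373)
angle = 28.47 degrees

28.47


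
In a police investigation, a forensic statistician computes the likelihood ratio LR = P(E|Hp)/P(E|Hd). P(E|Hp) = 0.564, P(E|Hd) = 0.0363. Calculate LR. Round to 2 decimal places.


Likelihood ratio calculation:
LR = P(E|Hp) / P(E|Hd)
LR = 0.564 / 0.0363
LR = 15.54

15.54


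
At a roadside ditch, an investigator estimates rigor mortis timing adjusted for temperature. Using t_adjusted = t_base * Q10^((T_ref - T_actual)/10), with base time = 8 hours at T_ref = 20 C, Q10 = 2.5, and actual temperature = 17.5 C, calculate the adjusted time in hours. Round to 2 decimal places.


Rigor mortis time adjustment:
Exponent = (T_ref - T_actual) / 10 = (20 - 17.5) / 10 = 0.25
Q10 factor = 2.5^0.25 = 1.25743
t_adjusted = 8 * 1.25743 = 10.06 hours

10.06


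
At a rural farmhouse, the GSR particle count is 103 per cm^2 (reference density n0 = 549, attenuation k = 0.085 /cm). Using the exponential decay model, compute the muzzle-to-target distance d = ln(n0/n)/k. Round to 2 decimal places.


GSR distance calculation:
n0/n = 549 / 103 = 5.330097
ln(n0/n) = 1.673369
d = 1.673369 / 0.085 = 19.69 cm

19.69


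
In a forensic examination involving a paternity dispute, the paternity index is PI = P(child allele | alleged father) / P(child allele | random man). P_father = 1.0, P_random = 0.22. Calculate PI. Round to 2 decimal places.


Paternity Index calculation:
PI = P(allele|father) / P(allele|random)
PI = 1.0 / 0.22
PI = 4.55

4.55


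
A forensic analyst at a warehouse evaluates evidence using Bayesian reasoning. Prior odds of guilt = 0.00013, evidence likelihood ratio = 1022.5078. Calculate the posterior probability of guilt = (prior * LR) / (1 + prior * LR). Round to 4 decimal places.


Bayesian evidence evaluation:
Posterior odds = prior_odds * LR = 0.00013 * 1022.5078 = 0.132926
Posterior probability = posterior_odds / (1 + posterior_odds)
= 0.132926 / (1 + 0.132926)
= 0.132926 / 1.132926
= 0.1173

0.1173


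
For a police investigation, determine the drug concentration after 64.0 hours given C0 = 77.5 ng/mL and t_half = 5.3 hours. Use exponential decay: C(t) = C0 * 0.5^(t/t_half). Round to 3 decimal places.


Drug concentration decay:
Number of half-lives = t / t_half = 64.0 / 5.3 = 12.075472
Decay factor = 0.5^12.075472 = 0.0002317
C(t) = 77.5 * 0.0002317 = 0.018 ng/mL

0.018


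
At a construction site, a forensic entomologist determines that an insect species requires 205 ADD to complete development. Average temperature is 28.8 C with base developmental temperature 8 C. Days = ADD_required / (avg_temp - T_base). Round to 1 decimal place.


Insect development time:
Effective temperature = avg_temp - T_base = 28.8 - 8 = 20.8 C
Days = ADD / effective_temp = 205 / 20.8 = 9.9 days

9.9


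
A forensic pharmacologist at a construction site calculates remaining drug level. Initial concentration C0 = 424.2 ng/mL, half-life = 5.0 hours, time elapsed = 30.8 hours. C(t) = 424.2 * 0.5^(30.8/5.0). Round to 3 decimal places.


Drug concentration decay:
Number of half-lives = t / t_half = 30.8 / 5.0 = 6.16
Decay factor = 0.5^6.16 = 0.01398477
C(t) = 424.2 * 0.01398477 = 5.932 ng/mL

5.932


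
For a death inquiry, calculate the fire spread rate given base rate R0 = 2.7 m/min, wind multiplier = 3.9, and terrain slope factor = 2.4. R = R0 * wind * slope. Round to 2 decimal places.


Fire spread rate calculation:
R = R0 * wind_factor * slope_factor
= 2.7 * 3.9 * 2.4
= 10.53 * 2.4
= 25.27 m/min

25.27


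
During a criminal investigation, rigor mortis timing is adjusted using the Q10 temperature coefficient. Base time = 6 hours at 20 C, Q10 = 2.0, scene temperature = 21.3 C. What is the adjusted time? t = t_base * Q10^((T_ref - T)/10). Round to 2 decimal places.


Rigor mortis time adjustment:
Exponent = (T_ref - T_actual) / 10 = (20 - 21.3) / 10 = -0.13
Q10 factor = 2.0^-0.13 = 0.91383
t_adjusted = 6 * 0.91383 = 5.48 hours

5.48


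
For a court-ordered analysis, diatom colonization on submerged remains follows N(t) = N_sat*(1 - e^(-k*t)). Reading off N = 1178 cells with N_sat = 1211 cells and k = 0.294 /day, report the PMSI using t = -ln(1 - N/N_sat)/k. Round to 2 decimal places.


PMSI from diatom colonization curve:
N / N_sat = 1178 / 1211 = 0.97275
1 - N/N_sat = 0.02725
ln(1 - N/N_sat) = -3.602702
t = -ln(1 - N/N_sat) / k = -(-3.602702) / 0.294 = 12.25 days

12.25


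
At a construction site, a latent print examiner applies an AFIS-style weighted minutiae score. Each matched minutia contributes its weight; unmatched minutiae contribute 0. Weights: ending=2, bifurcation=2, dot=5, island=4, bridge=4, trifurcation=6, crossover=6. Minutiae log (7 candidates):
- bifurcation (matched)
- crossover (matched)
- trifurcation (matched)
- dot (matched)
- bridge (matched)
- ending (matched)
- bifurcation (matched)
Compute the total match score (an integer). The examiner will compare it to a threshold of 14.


Weighted minutiae match score:
  bifurcation: matched, +2 (running total 2)
  crossover: matched, +6 (running total 8)
  trifurcation: matched, +6 (running total 14)
  dot: matched, +5 (running total 19)
  bridge: matched, +4 (running total 23)
  ending: matched, +2 (running total 25)
  bifurcation: matched, +2 (running total 27)
Total score = 27
Threshold = 14; verdict = identification

27


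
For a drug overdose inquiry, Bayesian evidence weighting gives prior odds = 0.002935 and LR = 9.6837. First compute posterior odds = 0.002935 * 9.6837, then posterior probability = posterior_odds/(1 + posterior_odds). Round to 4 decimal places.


Bayesian evidence evaluation:
Posterior odds = prior_odds * LR = 0.002935 * 9.6837 = 0.02842166
Posterior probability = posterior_odds / (1 + posterior_odds)
= 0.02842166 / (1 + 0.02842166)
= 0.02842166 / 1.02842166
= 0.0276

0.0276


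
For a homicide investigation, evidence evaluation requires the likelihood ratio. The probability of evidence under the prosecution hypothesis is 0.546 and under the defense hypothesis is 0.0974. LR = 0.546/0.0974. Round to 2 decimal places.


Likelihood ratio calculation:
LR = P(E|Hp) / P(E|Hd)
LR = 0.546 / 0.0974
LR = 5.61

5.61


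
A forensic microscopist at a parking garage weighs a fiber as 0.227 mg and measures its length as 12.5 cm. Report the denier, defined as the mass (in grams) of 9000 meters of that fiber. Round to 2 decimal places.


Denier calculation:
Mass in grams = 0.227 mg / 1000 = 0.000227 g
Length in meters = 12.5 cm / 100 = 0.125 m
Linear density = mass / length = 0.000227 / 0.125 = 0.001816 g/m
Denier = (g/m) * 9000 = 0.001816 * 9000 = 16.34

16.34


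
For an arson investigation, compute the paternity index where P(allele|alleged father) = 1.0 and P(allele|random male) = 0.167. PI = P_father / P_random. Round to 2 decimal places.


Paternity Index calculation:
PI = P(allele|father) / P(allele|random)
PI = 1.0 / 0.167
PI = 5.99

5.99


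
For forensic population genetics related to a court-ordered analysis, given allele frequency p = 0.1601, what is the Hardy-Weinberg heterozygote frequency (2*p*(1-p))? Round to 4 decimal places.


Hardy-Weinberg heterozygote frequency:
q = 1 - p = 1 - 0.1601 = 0.8399
2pq = 2 * 0.1601 * 0.8399 = 0.2689

0.2689


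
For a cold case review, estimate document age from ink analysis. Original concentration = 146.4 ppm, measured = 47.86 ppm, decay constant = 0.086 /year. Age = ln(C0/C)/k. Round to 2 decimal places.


Document age estimation:
C0/C = 146.4 / 47.86 = 3.058922
ln(C0/C) = 1.118063
t = 1.118063 / 0.086 = 13.00 years

13.00


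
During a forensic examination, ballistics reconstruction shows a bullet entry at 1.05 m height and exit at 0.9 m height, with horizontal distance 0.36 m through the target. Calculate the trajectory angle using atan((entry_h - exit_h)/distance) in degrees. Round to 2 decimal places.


Bullet trajectory angle:
Height difference = 1.05 - 0.9 = 0.15 m
angle = atan(0.15 / 0.36)
angle = atan(0.416667)
angle = 22.62 degrees

22.62


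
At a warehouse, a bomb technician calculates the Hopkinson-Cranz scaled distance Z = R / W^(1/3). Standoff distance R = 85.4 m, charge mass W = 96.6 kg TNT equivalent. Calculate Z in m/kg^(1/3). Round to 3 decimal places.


Scaled distance calculation:
W^(1/3) = 96.6^(1/3) = 4.588376
Z = R / W^(1/3) = 85.4 / 4.588376
Z = 18.612 m/kg^(1/3)

18.612


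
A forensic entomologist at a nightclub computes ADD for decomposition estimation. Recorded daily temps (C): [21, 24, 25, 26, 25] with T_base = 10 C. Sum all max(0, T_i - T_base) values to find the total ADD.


Computing ADD day by day:
Day 1: max(0, 21 - 10) = 11
Day 2: max(0, 24 - 10) = 14
Day 3: max(0, 25 - 10) = 15
Day 4: max(0, 26 - 10) = 16
Day 5: max(0, 25 - 10) = 15
Total ADD = 71

71


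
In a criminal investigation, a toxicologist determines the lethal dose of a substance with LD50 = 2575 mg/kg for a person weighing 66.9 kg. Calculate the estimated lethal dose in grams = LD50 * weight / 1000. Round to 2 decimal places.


Lethal dose calculation:
Lethal dose = LD50 * body_weight / 1000
= 2575 * 66.9 / 1000
= 172267.5 / 1000
= 172.27 g

172.27


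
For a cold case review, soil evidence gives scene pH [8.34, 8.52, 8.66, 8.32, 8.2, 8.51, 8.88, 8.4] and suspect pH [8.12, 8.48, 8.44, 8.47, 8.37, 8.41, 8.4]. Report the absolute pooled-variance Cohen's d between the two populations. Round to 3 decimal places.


Pooled-variance Cohen's d for soil pH comparison:
Scene mean = 67.83 / 8 = 8.47875
Suspect mean = 58.69 / 7 = 8.384286
Scene sample variance s_s^2 = 0.046413
Suspect sample variance s_c^2 = 0.015095
Pooled variance = ((n_s-1)*s_s^2 + (n_c-1)*s_c^2) / (n_s + n_c - 2) = 0.031958
Pooled SD = sqrt(0.031958) = 0.178768
Mean difference = 0.094464
|d| = |0.094464| / 0.178768 = 0.528

0.528


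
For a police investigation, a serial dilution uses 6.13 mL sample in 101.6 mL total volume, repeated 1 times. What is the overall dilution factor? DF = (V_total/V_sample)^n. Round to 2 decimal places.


Dilution factor calculation:
Single dilution = V_total / V_sample = 101.6 / 6.13 ≈ 16.574225
Number of dilutions = 1
Total DF = (101.6 / 6.13)^1 (full precision, rounded at the end) = 16.57

16.57


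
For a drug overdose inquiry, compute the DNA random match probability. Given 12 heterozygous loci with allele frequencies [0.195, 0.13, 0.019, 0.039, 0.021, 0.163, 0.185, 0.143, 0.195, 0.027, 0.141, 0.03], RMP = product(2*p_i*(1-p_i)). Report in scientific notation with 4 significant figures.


Computing RMP for 12 loci:
Locus 1: 2 * 0.195 * 0.805 = 0.31395
Locus 2: 2 * 0.13 * 0.87 = 0.2262
Locus 3: 2 * 0.019 * 0.981 = 0.037278
Locus 4: 2 * 0.039 * 0.961 = 0.074958
Locus 5: 2 * 0.021 * 0.979 = 0.041118
Locus 6: 2 * 0.163 * 0.837 = 0.272862
Locus 7: 2 * 0.185 * 0.815 = 0.30155
Locus 8: 2 * 0.143 * 0.857 = 0.245102
Locus 9: 2 * 0.195 * 0.805 = 0.31395
Locus 10: 2 * 0.027 * 0.973 = 0.052542
Locus 11: 2 * 0.141 * 0.859 = 0.242238
Locus 12: 2 * 0.03 * 0.97 = 0.0582
RMP = 3.827e-11

3.827e-11


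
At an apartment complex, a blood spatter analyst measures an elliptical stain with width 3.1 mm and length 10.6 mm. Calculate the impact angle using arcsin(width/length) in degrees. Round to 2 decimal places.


Blood spatter impact angle calculation:
width / length = 3.1 / 10.6 = 0.292453
angle = arcsin(0.292453)
angle = 17.00 degrees

17.00


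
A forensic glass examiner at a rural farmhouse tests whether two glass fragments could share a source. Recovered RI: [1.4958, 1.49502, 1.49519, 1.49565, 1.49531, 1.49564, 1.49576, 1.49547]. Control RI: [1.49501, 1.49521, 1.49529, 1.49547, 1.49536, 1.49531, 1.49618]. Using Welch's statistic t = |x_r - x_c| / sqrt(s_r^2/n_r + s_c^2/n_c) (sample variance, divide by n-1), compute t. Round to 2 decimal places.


Welch's t-criterion for glass RI comparison:
Recovered mean = sum / n_r = 11.96384 / 8 = 1.49548
Control mean = sum / n_c = 10.46783 / 7 = 1.4954043
Recovered sample variance s_r^2 = 8e-08
Control sample variance s_c^2 = 1.37195e-07
Welch SE (unpooled) = sqrt(s_r^2/n_r + s_c^2/n_c) = sqrt(1e-08 + 1.95993e-08) = sqrt(2.95993e-08) = 0.000172044
|mean_r - mean_c| = 7.57143e-05
t = 7.57143e-05 / 0.000172044 = 0.44

0.44


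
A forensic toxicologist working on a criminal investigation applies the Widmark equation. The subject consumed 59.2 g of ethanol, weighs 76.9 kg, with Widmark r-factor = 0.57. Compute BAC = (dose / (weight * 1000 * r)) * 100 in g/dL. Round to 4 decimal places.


Applying the Widmark formula:
BAC = (dose_g / (body_wt * 1000 * r)) * 100
Denominator = 76.9 * 1000 * 0.57 = 43833
BAC = (59.2 / 43833) * 100
BAC = 0.1351 g/dL

0.1351


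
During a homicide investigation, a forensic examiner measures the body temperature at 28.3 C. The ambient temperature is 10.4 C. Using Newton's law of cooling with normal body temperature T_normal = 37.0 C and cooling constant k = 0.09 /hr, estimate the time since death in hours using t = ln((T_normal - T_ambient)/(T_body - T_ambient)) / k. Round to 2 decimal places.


Using Newton's law of cooling:
t = ln((T_normal - T_ambient) / (T_body - T_ambient)) / k
T_normal - T_ambient = 26.6
T_body - T_ambient = 17.9
Ratio = 1.486034
ln(ratio) = 0.396111
t = 0.396111 / 0.09 = 4.40 hours

4.40


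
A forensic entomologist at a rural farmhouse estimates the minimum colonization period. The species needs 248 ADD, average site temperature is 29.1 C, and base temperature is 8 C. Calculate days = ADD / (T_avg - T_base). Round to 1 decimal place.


Insect development time:
Effective temperature = avg_temp - T_base = 29.1 - 8 = 21.1 C
Days = ADD / effective_temp = 248 / 21.1 = 11.8 days

11.8


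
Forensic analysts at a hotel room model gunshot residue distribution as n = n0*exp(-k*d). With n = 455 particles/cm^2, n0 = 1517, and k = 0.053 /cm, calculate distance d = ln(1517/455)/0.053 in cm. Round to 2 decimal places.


GSR distance calculation:
n0/n = 1517 / 455 = 3.334066
ln(n0/n) = 1.204193
d = 1.204193 / 0.053 = 22.72 cm

22.72


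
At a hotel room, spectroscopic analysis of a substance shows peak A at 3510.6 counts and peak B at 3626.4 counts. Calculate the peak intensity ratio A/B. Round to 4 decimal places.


Spectral peak ratio:
Peak A = 3510.6 counts
Peak B = 3626.4 counts
Ratio = 3510.6 / 3626.4 = 0.9681

0.9681


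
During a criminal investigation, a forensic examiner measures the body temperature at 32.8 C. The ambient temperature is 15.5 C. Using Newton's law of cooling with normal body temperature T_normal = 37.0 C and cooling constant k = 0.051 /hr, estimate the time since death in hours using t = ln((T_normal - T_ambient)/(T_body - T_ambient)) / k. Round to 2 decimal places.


Using Newton's law of cooling:
t = ln((T_normal - T_ambient) / (T_body - T_ambient)) / k
T_normal - T_ambient = 21.5
T_body - T_ambient = 17.3
Ratio = 1.242775
ln(ratio) = 0.217347
t = 0.217347 / 0.051 = 4.26 hours

4.26


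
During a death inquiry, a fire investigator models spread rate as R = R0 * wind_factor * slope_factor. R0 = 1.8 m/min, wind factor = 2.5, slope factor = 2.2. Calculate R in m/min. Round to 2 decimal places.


Fire spread rate calculation:
R = R0 * wind_factor * slope_factor
= 1.8 * 2.5 * 2.2
= 4.5 * 2.2
= 9.90 m/min

9.90


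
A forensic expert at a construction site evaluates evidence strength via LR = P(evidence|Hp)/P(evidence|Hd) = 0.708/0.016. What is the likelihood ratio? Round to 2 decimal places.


Likelihood ratio calculation:
LR = P(E|Hp) / P(E|Hd)
LR = 0.708 / 0.016
LR = 44.25

44.25


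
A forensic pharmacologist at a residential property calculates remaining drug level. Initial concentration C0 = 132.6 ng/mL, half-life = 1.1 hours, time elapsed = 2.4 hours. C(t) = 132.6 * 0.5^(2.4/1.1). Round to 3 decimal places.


Drug concentration decay:
Number of half-lives = t / t_half = 2.4 / 1.1 = 2.181818
Decay factor = 0.5^2.181818 = 0.22039784
C(t) = 132.6 * 0.22039784 = 29.225 ng/mL

29.225


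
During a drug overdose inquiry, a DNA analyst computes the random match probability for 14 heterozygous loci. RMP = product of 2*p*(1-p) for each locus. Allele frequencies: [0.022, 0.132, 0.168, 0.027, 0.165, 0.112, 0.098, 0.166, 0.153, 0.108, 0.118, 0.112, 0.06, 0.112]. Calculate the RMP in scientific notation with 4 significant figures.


Computing RMP for 14 loci:
Locus 1: 2 * 0.022 * 0.978 = 0.043032
Locus 2: 2 * 0.132 * 0.868 = 0.229152
Locus 3: 2 * 0.168 * 0.832 = 0.279552
Locus 4: 2 * 0.027 * 0.973 = 0.052542
Locus 5: 2 * 0.165 * 0.835 = 0.27555
Locus 6: 2 * 0.112 * 0.888 = 0.198912
Locus 7: 2 * 0.098 * 0.902 = 0.176792
Locus 8: 2 * 0.166 * 0.834 = 0.276888
Locus 9: 2 * 0.153 * 0.847 = 0.259182
Locus 10: 2 * 0.108 * 0.892 = 0.192672
Locus 11: 2 * 0.118 * 0.882 = 0.208152
Locus 12: 2 * 0.112 * 0.888 = 0.198912
Locus 13: 2 * 0.06 * 0.94 = 0.1128
Locus 14: 2 * 0.112 * 0.888 = 0.198912
RMP = 1.803e-11

1.803e-11


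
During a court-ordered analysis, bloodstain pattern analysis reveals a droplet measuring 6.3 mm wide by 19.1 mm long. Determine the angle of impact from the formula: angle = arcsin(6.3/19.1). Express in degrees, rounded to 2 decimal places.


Blood spatter impact angle calculation:
width / length = 6.3 / 19.1 = 0.329843
angle = arcsin(0.329843)
angle = 19.26 degrees

19.26


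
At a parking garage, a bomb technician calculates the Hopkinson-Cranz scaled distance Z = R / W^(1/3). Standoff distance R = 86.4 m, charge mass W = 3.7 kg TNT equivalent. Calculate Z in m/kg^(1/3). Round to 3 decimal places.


Scaled distance calculation:
W^(1/3) = 3.7^(1/3) = 1.54668
Z = R / W^(1/3) = 86.4 / 1.54668
Z = 55.862 m/kg^(1/3)

55.862


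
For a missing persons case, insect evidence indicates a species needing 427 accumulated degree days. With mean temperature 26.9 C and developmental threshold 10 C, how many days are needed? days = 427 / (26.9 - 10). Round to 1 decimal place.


Insect development time:
Effective temperature = avg_temp - T_base = 26.9 - 10 = 16.9 C
Days = ADD / effective_temp = 427 / 16.9 = 25.3 days

25.3


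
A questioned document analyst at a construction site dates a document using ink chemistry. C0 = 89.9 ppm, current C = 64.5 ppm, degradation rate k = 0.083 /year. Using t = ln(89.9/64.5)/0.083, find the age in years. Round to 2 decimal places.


Document age estimation:
C0/C = 89.9 / 64.5 = 1.393798
ln(C0/C) = 0.332032
t = 0.332032 / 0.083 = 4.00 years

4.00


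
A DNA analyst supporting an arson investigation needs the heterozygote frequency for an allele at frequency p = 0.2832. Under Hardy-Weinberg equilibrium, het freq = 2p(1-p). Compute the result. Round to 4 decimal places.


Hardy-Weinberg heterozygote frequency:
q = 1 - p = 1 - 0.2832 = 0.7168
2pq = 2 * 0.2832 * 0.7168 = 0.4060

0.4060


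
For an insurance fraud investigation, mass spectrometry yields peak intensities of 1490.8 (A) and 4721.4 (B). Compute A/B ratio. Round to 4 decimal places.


Spectral peak ratio:
Peak A = 1490.8 counts
Peak B = 4721.4 counts
Ratio = 1490.8 / 4721.4 = 0.3158

0.3158


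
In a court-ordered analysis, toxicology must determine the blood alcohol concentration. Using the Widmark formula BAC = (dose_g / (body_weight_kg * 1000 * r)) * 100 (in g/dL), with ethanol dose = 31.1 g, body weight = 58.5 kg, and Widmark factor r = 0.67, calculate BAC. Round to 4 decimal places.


Applying the Widmark formula:
BAC = (dose_g / (body_wt * 1000 * r)) * 100
Denominator = 58.5 * 1000 * 0.67 = 39195
BAC = (31.1 / 39195) * 100
BAC = 0.0793 g/dL

0.0793


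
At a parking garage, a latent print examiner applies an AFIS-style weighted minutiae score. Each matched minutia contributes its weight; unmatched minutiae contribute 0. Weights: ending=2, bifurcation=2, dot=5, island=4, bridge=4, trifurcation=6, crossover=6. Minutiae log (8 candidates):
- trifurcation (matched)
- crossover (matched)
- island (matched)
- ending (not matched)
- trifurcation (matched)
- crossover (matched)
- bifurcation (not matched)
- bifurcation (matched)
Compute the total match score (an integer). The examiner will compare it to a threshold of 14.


Weighted minutiae match score:
  trifurcation: matched, +6 (running total 6)
  crossover: matched, +6 (running total 12)
  island: matched, +4 (running total 16)
  ending: not matched, +0
  trifurcation: matched, +6 (running total 22)
  crossover: matched, +6 (running total 28)
  bifurcation: not matched, +0
  bifurcation: matched, +2 (running total 30)
Total score = 30
Threshold = 14; verdict = identification

30


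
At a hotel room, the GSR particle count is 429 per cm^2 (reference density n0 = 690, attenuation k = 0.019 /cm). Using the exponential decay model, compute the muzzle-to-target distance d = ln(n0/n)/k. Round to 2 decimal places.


GSR distance calculation:
n0/n = 690 / 429 = 1.608392
ln(n0/n) = 0.475235
d = 0.475235 / 0.019 = 25.01 cm

25.01


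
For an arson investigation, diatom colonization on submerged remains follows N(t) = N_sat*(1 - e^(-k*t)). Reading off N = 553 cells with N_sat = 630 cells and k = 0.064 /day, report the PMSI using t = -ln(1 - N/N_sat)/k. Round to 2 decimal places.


PMSI from diatom colonization curve:
N / N_sat = 553 / 630 = 0.877778
1 - N/N_sat = 0.122222
ln(1 - N/N_sat) = -2.101916
t = -ln(1 - N/N_sat) / k = -(-2.101916) / 0.064 = 32.84 days

32.84


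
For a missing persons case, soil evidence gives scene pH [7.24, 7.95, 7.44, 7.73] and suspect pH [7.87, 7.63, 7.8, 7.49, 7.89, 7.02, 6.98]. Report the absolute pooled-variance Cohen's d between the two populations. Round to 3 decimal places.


Pooled-variance Cohen's d for soil pH comparison:
Scene mean = 30.36 / 4 = 7.59
Suspect mean = 52.68 / 7 = 7.525714
Scene sample variance s_s^2 = 0.098067
Suspect sample variance s_c^2 = 0.148695
Pooled variance = ((n_s-1)*s_s^2 + (n_c-1)*s_c^2) / (n_s + n_c - 2) = 0.131819
Pooled SD = sqrt(0.131819) = 0.363069
Mean difference = 0.064286
|d| = |0.064286| / 0.363069 = 0.177

0.177


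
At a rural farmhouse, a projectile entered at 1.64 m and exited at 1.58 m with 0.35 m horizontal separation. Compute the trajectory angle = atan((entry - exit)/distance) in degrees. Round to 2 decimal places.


Bullet trajectory angle:
Height difference = 1.64 - 1.58 = 0.06 m
angle = atan(0.06 / 0.35)
angle = atan(0.171429)
angle = 9.73 degrees

9.73


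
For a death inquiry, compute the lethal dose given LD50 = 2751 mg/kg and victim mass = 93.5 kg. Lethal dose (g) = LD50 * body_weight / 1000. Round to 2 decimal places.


Lethal dose calculation:
Lethal dose = LD50 * body_weight / 1000
= 2751 * 93.5 / 1000
= 257218.5 / 1000
= 257.22 g

257.22


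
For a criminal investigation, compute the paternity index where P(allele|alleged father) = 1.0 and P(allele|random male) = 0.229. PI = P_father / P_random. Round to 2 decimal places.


Paternity Index calculation:
PI = P(allele|father) / P(allele|random)
PI = 1.0 / 0.229
PI = 4.37

4.37


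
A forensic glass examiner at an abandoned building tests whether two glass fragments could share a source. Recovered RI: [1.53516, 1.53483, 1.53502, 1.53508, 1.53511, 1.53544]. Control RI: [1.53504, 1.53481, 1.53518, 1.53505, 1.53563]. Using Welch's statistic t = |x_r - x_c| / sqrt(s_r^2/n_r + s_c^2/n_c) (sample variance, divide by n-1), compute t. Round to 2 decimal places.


Welch's t-criterion for glass RI comparison:
Recovered mean = sum / n_r = 9.21064 / 6 = 1.5351067
Control mean = sum / n_c = 7.67571 / 5 = 1.535142
Recovered sample variance s_r^2 = 3.97467e-08
Control sample variance s_c^2 = 9.217e-08
Welch SE (unpooled) = sqrt(s_r^2/n_r + s_c^2/n_c) = sqrt(6.62444e-09 + 1.8434e-08) = sqrt(2.50584e-08) = 0.000158298
|mean_r - mean_c| = 3.53333e-05
t = 3.53333e-05 / 0.000158298 = 0.22

0.22


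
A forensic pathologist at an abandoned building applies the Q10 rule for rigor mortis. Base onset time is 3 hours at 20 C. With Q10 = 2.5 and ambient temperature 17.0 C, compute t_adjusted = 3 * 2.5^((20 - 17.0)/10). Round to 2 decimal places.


Rigor mortis time adjustment:
Exponent = (T_ref - T_actual) / 10 = (20 - 17.0) / 10 = 0.3
Q10 factor = 2.5^0.3 = 1.31638
t_adjusted = 3 * 1.31638 = 3.95 hours

3.95


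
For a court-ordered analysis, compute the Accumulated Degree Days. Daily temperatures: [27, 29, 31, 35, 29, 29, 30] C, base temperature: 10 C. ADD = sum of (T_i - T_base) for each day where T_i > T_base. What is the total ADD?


Computing ADD day by day:
Day 1: max(0, 27 - 10) = 17
Day 2: max(0, 29 - 10) = 19
Day 3: max(0, 31 - 10) = 21
Day 4: max(0, 35 - 10) = 25
Day 5: max(0, 29 - 10) = 19
Day 6: max(0, 29 - 10) = 19
Day 7: max(0, 30 - 10) = 20
Total ADD = 140

140


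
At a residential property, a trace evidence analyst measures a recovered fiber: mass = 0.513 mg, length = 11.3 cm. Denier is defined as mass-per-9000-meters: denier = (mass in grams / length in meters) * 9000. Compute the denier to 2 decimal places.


Denier calculation:
Mass in grams = 0.513 mg / 1000 = 0.000513 g
Length in meters = 11.3 cm / 100 = 0.113 m
Linear density = mass / length = 0.000513 / 0.113 = 0.00453982 g/m
Denier = (g/m) * 9000 = 0.00453982 * 9000 = 40.86

40.86


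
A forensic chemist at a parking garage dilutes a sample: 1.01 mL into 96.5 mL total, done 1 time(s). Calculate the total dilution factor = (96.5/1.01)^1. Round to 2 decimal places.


Dilution factor calculation:
Single dilution = V_total / V_sample = 96.5 / 1.01 ≈ 95.544554
Number of dilutions = 1
Total DF = (96.5 / 1.01)^1 (full precision, rounded at the end) = 95.54

95.54


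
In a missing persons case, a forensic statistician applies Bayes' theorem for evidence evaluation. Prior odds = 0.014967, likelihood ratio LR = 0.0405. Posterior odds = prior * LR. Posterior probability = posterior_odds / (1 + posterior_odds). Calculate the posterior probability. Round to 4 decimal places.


Bayesian evidence evaluation:
Posterior odds = prior_odds * LR = 0.014967 * 0.0405 = 0.0006061635
Posterior probability = posterior_odds / (1 + posterior_odds)
= 0.0006061635 / (1 + 0.0006061635)
= 0.0006061635 / 1.0006061635
= 0.0006

0.0006


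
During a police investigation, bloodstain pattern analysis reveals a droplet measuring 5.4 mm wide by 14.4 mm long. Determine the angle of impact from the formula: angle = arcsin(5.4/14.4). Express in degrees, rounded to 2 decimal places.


Blood spatter impact angle calculation:
width / length = 5.4 / 14.4 = 0.375
angle = arcsin(0.375)
angle = 22.02 degrees

22.02


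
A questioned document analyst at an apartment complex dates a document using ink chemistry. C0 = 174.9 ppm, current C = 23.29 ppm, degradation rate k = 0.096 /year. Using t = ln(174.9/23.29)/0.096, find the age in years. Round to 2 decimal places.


Document age estimation:
C0/C = 174.9 / 23.29 = 7.509661
ln(C0/C) = 2.01619
t = 2.01619 / 0.096 = 21.00 years

21.00


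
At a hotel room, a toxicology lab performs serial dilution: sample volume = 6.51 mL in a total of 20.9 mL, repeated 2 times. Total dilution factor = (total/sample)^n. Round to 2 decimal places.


Dilution factor calculation:
Single dilution = V_total / V_sample = 20.9 / 6.51 ≈ 3.210445
Number of dilutions = 2
Total DF = (20.9 / 6.51)^2 (full precision, rounded at the end) = 10.31

10.31


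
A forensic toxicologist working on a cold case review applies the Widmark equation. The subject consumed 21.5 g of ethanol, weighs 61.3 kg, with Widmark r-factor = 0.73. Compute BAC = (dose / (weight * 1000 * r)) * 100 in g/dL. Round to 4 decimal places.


Applying the Widmark formula:
BAC = (dose_g / (body_wt * 1000 * r)) * 100
Denominator = 61.3 * 1000 * 0.73 = 44749
BAC = (21.5 / 44749) * 100
BAC = 0.0480 g/dL

0.0480


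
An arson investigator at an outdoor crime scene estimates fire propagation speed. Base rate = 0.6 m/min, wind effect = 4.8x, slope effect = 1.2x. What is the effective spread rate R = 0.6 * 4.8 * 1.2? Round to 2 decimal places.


Fire spread rate calculation:
R = R0 * wind_factor * slope_factor
= 0.6 * 4.8 * 1.2
= 2.88 * 1.2
= 3.46 m/min

3.46


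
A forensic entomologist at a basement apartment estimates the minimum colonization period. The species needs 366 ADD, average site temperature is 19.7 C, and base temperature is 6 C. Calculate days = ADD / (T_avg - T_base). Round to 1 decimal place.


Insect development time:
Effective temperature = avg_temp - T_base = 19.7 - 6 = 13.7 C
Days = ADD / effective_temp = 366 / 13.7 = 26.7 days

26.7


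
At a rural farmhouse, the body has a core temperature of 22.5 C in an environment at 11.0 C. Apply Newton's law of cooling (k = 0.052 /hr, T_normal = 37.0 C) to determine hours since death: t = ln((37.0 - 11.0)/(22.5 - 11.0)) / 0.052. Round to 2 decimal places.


Using Newton's law of cooling:
t = ln((T_normal - T_ambient) / (T_body - T_ambient)) / k
T_normal - T_ambient = 26.0
T_body - T_ambient = 11.5
Ratio = 2.26087
ln(ratio) = 0.81575
t = 0.81575 / 0.052 = 15.69 hours

15.69


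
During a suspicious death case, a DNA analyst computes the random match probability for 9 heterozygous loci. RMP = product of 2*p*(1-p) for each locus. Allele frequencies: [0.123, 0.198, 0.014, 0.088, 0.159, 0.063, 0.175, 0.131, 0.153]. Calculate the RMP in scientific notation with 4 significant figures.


Computing RMP for 9 loci:
Locus 1: 2 * 0.123 * 0.877 = 0.215742
Locus 2: 2 * 0.198 * 0.802 = 0.317592
Locus 3: 2 * 0.014 * 0.986 = 0.027608
Locus 4: 2 * 0.088 * 0.912 = 0.160512
Locus 5: 2 * 0.159 * 0.841 = 0.267438
Locus 6: 2 * 0.063 * 0.937 = 0.118062
Locus 7: 2 * 0.175 * 0.825 = 0.28875
Locus 8: 2 * 0.131 * 0.869 = 0.227678
Locus 9: 2 * 0.153 * 0.847 = 0.259182
RMP = 1.634e-07

1.634e-07


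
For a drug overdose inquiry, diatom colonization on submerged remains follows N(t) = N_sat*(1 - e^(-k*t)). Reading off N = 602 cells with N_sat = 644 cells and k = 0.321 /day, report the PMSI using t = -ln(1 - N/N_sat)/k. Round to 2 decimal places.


PMSI from diatom colonization curve:
N / N_sat = 602 / 644 = 0.934783
1 - N/N_sat = 0.065217
ln(1 - N/N_sat) = -2.730035
t = -ln(1 - N/N_sat) / k = -(-2.730035) / 0.321 = 8.50 days

8.50


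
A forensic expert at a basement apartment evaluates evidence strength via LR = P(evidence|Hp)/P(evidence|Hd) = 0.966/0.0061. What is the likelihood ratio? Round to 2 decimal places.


Likelihood ratio calculation:
LR = P(E|Hp) / P(E|Hd)
LR = 0.966 / 0.0061
LR = 158.36

158.36


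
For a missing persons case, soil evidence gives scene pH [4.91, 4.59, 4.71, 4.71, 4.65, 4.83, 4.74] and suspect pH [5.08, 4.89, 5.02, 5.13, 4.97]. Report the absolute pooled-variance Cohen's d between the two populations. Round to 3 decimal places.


Pooled-variance Cohen's d for soil pH comparison:
Scene mean = 33.14 / 7 = 4.734286
Suspect mean = 25.09 / 5 = 5.018
Scene sample variance s_s^2 = 0.011529
Suspect sample variance s_c^2 = 0.00877
Pooled variance = ((n_s-1)*s_s^2 + (n_c-1)*s_c^2) / (n_s + n_c - 2) = 0.010425
Pooled SD = sqrt(0.010425) = 0.102103
Mean difference = -0.283714
|d| = |-0.283714| / 0.102103 = 2.779

2.779


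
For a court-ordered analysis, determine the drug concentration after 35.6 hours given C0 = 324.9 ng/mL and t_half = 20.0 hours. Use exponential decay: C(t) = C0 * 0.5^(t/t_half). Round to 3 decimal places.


Drug concentration decay:
Number of half-lives = t / t_half = 35.6 / 20.0 = 1.78
Decay factor = 0.5^1.78 = 0.2911834
C(t) = 324.9 * 0.2911834 = 94.605 ng/mL

94.605


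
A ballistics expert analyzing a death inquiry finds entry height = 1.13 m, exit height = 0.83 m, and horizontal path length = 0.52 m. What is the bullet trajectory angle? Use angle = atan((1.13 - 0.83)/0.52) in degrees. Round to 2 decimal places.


Bullet trajectory angle:
Height difference = 1.13 - 0.83 = 0.3 m
angle = atan(0.3 / 0.52)
angle = atan(0.576923)
angle = 29.98 degrees

29.98


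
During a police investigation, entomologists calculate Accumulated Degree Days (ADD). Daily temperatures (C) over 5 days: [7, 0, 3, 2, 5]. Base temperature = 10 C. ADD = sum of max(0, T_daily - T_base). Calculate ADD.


Computing ADD day by day:
Day 1: max(0, 7 - 10) = 0
Day 2: max(0, 0 - 10) = 0
Day 3: max(0, 3 - 10) = 0
Day 4: max(0, 2 - 10) = 0
Day 5: max(0, 5 - 10) = 0
Total ADD = 0

0


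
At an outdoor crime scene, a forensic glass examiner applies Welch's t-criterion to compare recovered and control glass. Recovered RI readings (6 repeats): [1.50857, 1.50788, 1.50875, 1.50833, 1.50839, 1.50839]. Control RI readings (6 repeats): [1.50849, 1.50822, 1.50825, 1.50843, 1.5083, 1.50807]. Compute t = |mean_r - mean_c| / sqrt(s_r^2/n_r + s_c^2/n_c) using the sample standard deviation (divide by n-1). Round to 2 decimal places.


Welch's t-criterion for glass RI comparison:
Recovered mean = sum / n_r = 9.05031 / 6 = 1.508385
Control mean = sum / n_c = 9.04976 / 6 = 1.5082933
Recovered sample variance s_r^2 = 8.511e-08
Control sample variance s_c^2 = 2.29067e-08
Welch SE (unpooled) = sqrt(s_r^2/n_r + s_c^2/n_c) = sqrt(1.4185e-08 + 3.81778e-09) = sqrt(1.80028e-08) = 0.000134175
|mean_r - mean_c| = 9.16667e-05
t = 9.16667e-05 / 0.000134175 = 0.68

0.68


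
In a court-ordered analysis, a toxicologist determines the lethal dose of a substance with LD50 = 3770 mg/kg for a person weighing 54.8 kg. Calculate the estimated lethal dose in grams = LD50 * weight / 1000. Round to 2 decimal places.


Lethal dose calculation:
Lethal dose = LD50 * body_weight / 1000
= 3770 * 54.8 / 1000
= 206596 / 1000
= 206.60 g

206.60


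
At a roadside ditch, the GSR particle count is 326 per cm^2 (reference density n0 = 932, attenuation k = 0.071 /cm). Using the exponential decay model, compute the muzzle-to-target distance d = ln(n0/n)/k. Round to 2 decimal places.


GSR distance calculation:
n0/n = 932 / 326 = 2.858896
ln(n0/n) = 1.050436
d = 1.050436 / 0.071 = 14.79 cm

14.79


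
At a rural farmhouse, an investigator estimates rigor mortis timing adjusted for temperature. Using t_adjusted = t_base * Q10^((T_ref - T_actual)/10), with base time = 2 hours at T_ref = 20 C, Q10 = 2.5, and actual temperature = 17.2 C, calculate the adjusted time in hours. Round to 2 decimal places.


Rigor mortis time adjustment:
Exponent = (T_ref - T_actual) / 10 = (20 - 17.2) / 10 = 0.28
Q10 factor = 2.5^0.28 = 1.29248
t_adjusted = 2 * 1.29248 = 2.58 hours

2.58


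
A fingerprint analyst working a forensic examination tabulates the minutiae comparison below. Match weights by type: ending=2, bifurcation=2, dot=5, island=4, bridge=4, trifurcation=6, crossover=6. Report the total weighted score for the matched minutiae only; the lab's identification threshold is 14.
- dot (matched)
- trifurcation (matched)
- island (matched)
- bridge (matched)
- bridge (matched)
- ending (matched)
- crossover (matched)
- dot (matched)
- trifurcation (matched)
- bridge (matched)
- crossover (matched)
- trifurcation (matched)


Weighted minutiae match score:
  dot: matched, +5 (running total 5)
  trifurcation: matched, +6 (running total 11)
  island: matched, +4 (running total 15)
  bridge: matched, +4 (running total 19)
  bridge: matched, +4 (running total 23)
  ending: matched, +2 (running total 25)
  crossover: matched, +6 (running total 31)
  dot: matched, +5 (running total 36)
  trifurcation: matched, +6 (running total 42)
  bridge: matched, +4 (running total 46)
  crossover: matched, +6 (running total 52)
  trifurcation: matched, +6 (running total 58)
Total score = 58
Threshold = 14; verdict = identification

58


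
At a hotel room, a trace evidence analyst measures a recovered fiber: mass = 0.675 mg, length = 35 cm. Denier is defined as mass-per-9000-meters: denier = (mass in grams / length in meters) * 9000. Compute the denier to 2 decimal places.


Denier calculation:
Mass in grams = 0.675 mg / 1000 = 0.000675 g
Length in meters = 35 cm / 100 = 0.35 m
Linear density = mass / length = 0.000675 / 0.35 = 0.00192857 g/m
Denier = (g/m) * 9000 = 0.00192857 * 9000 = 17.36

17.36


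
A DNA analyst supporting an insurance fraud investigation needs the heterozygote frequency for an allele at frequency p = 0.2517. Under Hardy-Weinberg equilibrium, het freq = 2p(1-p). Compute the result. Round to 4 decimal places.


Hardy-Weinberg heterozygote frequency:
q = 1 - p = 1 - 0.2517 = 0.7483
2pq = 2 * 0.2517 * 0.7483 = 0.3767

0.3767


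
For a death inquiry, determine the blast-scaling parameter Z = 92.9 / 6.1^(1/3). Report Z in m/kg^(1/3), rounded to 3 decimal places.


Scaled distance calculation:
W^(1/3) = 6.1^(1/3) = 1.82716
Z = R / W^(1/3) = 92.9 / 1.82716
Z = 50.844 m/kg^(1/3)

50.844


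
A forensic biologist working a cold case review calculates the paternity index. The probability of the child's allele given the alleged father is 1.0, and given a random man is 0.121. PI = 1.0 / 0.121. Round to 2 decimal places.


Paternity Index calculation:
PI = P(allele|father) / P(allele|random)
PI = 1.0 / 0.121
PI = 8.26

8.26


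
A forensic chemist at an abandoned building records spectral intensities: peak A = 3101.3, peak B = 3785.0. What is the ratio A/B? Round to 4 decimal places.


Spectral peak ratio:
Peak A = 3101.3 counts
Peak B = 3785.0 counts
Ratio = 3101.3 / 3785.0 = 0.8194

0.8194


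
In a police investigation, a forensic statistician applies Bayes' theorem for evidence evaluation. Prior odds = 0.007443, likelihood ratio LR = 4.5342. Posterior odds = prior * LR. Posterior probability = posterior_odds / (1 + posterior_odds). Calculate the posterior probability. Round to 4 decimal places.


Bayesian evidence evaluation:
Posterior odds = prior_odds * LR = 0.007443 * 4.5342 = 0.03374805
Posterior probability = posterior_odds / (1 + posterior_odds)
= 0.03374805 / (1 + 0.03374805)
= 0.03374805 / 1.03374805
= 0.0326

0.0326


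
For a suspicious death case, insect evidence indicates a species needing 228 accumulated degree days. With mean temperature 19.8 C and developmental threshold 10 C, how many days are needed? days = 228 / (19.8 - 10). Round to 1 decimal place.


Insect development time:
Effective temperature = avg_temp - T_base = 19.8 - 10 = 9.8 C
Days = ADD / effective_temp = 228 / 9.8 = 23.3 days

23.3


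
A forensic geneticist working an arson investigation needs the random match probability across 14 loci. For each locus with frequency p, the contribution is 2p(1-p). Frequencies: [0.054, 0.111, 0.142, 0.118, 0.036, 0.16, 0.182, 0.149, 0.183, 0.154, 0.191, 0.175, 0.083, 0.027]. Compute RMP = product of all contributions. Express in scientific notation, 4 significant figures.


Computing RMP for 14 loci:
Locus 1: 2 * 0.054 * 0.946 = 0.102168
Locus 2: 2 * 0.111 * 0.889 = 0.197358
Locus 3: 2 * 0.142 * 0.858 = 0.243672
Locus 4: 2 * 0.118 * 0.882 = 0.208152
Locus 5: 2 * 0.036 * 0.964 = 0.069408
Locus 6: 2 * 0.16 * 0.84 = 0.2688
Locus 7: 2 * 0.182 * 0.818 = 0.297752
Locus 8: 2 * 0.149 * 0.851 = 0.253598
Locus 9: 2 * 0.183 * 0.817 = 0.299022
Locus 10: 2 * 0.154 * 0.846 = 0.260568
Locus 11: 2 * 0.191 * 0.809 = 0.309038
Locus 12: 2 * 0.175 * 0.825 = 0.28875
Locus 13: 2 * 0.083 * 0.917 = 0.152222
Locus 14: 2 * 0.027 * 0.973 = 0.052542
RMP = 8.012e-11

8.012e-11
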